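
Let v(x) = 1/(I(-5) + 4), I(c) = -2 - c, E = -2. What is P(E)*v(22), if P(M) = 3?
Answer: 3/7 ≈ 0.42857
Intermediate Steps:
v(x) = ⅐ (v(x) = 1/((-2 - 1*(-5)) + 4) = 1/((-2 + 5) + 4) = 1/(3 + 4) = 1/7 = ⅐)
P(E)*v(22) = 3*(⅐) = 3/7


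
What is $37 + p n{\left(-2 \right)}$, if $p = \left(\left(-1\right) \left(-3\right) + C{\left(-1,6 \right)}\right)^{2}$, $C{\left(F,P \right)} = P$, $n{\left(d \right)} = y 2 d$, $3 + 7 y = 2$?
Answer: $\frac{583}{7} \approx 83.286$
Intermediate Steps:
$y = - \frac{1}{7}$ ($y = - \frac{3}{7} + \frac{1}{7} \cdot 2 = - \frac{3}{7} + \frac{2}{7} = - \frac{1}{7} \approx -0.14286$)
$n{\left(d \right)} = - \frac{2 d}{7}$ ($n{\left(d \right)} = \left(- \frac{1}{7}\right) 2 d = - \frac{2 d}{7}$)
$p = 81$ ($p = \left(\left(-1\right) \left(-3\right) + 6\right)^{2} = \left(3 + 6\right)^{2} = 9^{2} = 81$)
$37 + p n{\left(-2 \right)} = 37 + 81 \left(\left(- \frac{2}{7}\right) \left(-2\right)\right) = 37 + 81 \cdot \frac{4}{7} = 37 + \frac{324}{7} = \frac{583}{7}$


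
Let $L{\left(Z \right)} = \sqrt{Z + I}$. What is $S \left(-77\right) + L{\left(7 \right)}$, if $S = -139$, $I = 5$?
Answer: $10703 + 2 \sqrt{3} \approx 10706.0$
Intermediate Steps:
$L{\left(Z \right)} = \sqrt{5 + Z}$ ($L{\left(Z \right)} = \sqrt{Z + 5} = \sqrt{5 + Z}$)
$S \left(-77\right) + L{\left(7 \right)} = \left(-139\right) \left(-77\right) + \sqrt{5 + 7} = 10703 + \sqrt{12} = 10703 + 2 \sqrt{3}$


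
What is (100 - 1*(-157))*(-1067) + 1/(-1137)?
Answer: -311787004/1137 ≈ -2.7422e+5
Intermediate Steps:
(100 - 1*(-157))*(-1067) + 1/(-1137) = (100 + 157)*(-1067) - 1/1137 = 257*(-1067) - 1/1137 = -274219 - 1/1137 = -311787004/1137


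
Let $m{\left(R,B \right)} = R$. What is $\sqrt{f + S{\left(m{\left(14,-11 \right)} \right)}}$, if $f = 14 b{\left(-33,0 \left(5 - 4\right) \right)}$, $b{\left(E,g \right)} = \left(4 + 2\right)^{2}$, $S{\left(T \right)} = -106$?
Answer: $\sqrt{398} \approx 19.95$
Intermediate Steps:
$b{\left(E,g \right)} = 36$ ($b{\left(E,g \right)} = 6^{2} = 36$)
$f = 504$ ($f = 14 \cdot 36 = 504$)
$\sqrt{f + S{\left(m{\left(14,-11 \right)} \right)}} = \sqrt{504 - 106} = \sqrt{398}$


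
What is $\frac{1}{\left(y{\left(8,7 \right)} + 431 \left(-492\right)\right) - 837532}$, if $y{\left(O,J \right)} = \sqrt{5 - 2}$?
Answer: $- \frac{1049584}{1101626573053} - \frac{\sqrt{3}}{1101626573053} \approx -9.5276 \cdot 10^{-7}$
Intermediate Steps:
$y{\left(O,J \right)} = \sqrt{3}$
$\frac{1}{\left(y{\left(8,7 \right)} + 431 \left(-492\right)\right) - 837532} = \frac{1}{\left(\sqrt{3} + 431 \left(-492\right)\right) - 837532} = \frac{1}{\left(\sqrt{3} - 212052\right) - 837532} = \frac{1}{\left(-212052 + \sqrt{3}\right) - 837532} = \frac{1}{-1049584 + \sqrt{3}}$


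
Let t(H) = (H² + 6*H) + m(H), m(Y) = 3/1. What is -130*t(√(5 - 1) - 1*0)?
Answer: -2470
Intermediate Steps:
m(Y) = 3 (m(Y) = 3*1 = 3)
t(H) = 3 + H² + 6*H (t(H) = (H² + 6*H) + 3 = 3 + H² + 6*H)
-130*t(√(5 - 1) - 1*0) = -130*(3 + (√(5 - 1) - 1*0)² + 6*(√(5 - 1) - 1*0)) = -130*(3 + (√4 + 0)² + 6*(√4 + 0)) = -130*(3 + (2 + 0)² + 6*(2 + 0)) = -130*(3 + 2² + 6*2) = -130*(3 + 4 + 12) = -130*19 = -2470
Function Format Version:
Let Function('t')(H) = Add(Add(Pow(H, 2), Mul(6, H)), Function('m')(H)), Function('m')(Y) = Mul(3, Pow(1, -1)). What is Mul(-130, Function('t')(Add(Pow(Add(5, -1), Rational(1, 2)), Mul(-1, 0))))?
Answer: -2470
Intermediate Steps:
Function('m')(Y) = 3 (Function('m')(Y) = Mul(3, 1) = 3)
Function('t')(H) = Add(3, Pow(H, 2), Mul(6, H)) (Function('t')(H) = Add(Add(Pow(H, 2), Mul(6, H)), 3) = Add(3, Pow(H, 2), Mul(6, H)))
Mul(-130, Function('t')(Add(Pow(Add(5, -1), Rational(1, 2)), Mul(-1, 0)))) = Mul(-130, Add(3, Pow(Add(Pow(Add(5, -1), Rational(1, 2)), Mul(-1, 0)), 2), Mul(6, Add(Pow(Add(5, -1), Rational(1, 2)), Mul(-1, 0))))) = Mul(-130, Add(3, Pow(Add(Pow(4, Rational(1, 2)), 0), 2), Mul(6, Add(Pow(4, Rational(1, 2)), 0)))) = Mul(-130, Add(3, Pow(Add(2, 0), 2), Mul(6, Add(2, 0)))) = Mul(-130, Add(3, Pow(2, 2), Mul(6, 2))) = Mul(-130, Add(3, 4, 12)) = Mul(-130, 19) = -2470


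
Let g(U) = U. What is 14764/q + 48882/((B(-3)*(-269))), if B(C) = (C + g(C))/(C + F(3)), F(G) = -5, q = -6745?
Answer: -443583636/1814405 ≈ -244.48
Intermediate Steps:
B(C) = 2*C/(-5 + C) (B(C) = (C + C)/(C - 5) = (2*C)/(-5 + C) = 2*C/(-5 + C))
14764/q + 48882/((B(-3)*(-269))) = 14764/(-6745) + 48882/(((2*(-3)/(-5 - 3))*(-269))) = 14764*(-1/6745) + 48882/(((2*(-3)/(-8))*(-269))) = -14764/6745 + 48882/(((2*(-3)*(-⅛))*(-269))) = -14764/6745 + 48882/(((¾)*(-269))) = -14764/6745 + 48882/(-807/4) = -14764/6745 + 48882*(-4/807) = -14764/6745 - 65176/269 = -443583636/1814405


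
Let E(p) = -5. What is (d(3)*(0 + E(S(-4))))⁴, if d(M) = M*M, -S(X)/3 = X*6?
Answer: 4100625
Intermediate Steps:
S(X) = -18*X (S(X) = -3*X*6 = -18*X)
d(M) = M²
(d(3)*(0 + E(S(-4))))⁴ = (3²*(0 - 5))⁴ = (9*(-5))⁴ = (-45)⁴ = 4100625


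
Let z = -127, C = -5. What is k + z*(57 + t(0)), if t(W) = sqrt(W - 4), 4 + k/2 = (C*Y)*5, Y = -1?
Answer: -7197 - 254*I ≈ -7197.0 - 254.0*I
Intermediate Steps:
k = 42 (k = -8 + 2*(-5*(-1)*5) = -8 + 2*(5*5) = -8 + 2*25 = -8 + 50 = 42)
t(W) = sqrt(-4 + W)
k + z*(57 + t(0)) = 42 - 127*(57 + sqrt(-4 + 0)) = 42 - 127*(57 + sqrt(-4)) = 42 - 127*(57 + 2*I) = 42 + (-7239 - 254*I) = -7197 - 254*I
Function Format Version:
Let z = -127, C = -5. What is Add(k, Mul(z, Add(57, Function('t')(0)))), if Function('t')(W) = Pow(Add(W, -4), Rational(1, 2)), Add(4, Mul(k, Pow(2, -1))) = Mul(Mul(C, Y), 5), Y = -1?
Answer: Add(-7197, Mul(-254, I)) ≈ Add(-7197.0, Mul(-254.00, I))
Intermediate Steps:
k = 42 (k = Add(-8, Mul(2, Mul(Mul(-5, -1), 5))) = Add(-8, Mul(2, Mul(5, 5))) = Add(-8, Mul(2, 25)) = Add(-8, 50) = 42)
Function('t')(W) = Pow(Add(-4, W), Rational(1, 2))
Add(k, Mul(z, Add(57, Function('t')(0)))) = Add(42, Mul(-127, Add(57, Pow(Add(-4, 0), Rational(1, 2))))) = Add(42, Mul(-127, Add(57, Pow(-4, Rational(1, 2))))) = Add(42, Mul(-127, Add(57, Mul(2, I)))) = Add(42, Add(-7239, Mul(-254, I))) = Add(-7197, Mul(-254, I))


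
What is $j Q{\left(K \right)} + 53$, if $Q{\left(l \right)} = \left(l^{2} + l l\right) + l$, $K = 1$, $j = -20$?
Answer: $-7$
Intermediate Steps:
$Q{\left(l \right)} = l + 2 l^{2}$ ($Q{\left(l \right)} = \left(l^{2} + l^{2}\right) + l = 2 l^{2} + l = l + 2 l^{2}$)
$j Q{\left(K \right)} + 53 = - 20 \cdot 1 \left(1 + 2 \cdot 1\right) + 53 = - 20 \cdot 1 \left(1 + 2\right) + 53 = - 20 \cdot 1 \cdot 3 + 53 = \left(-20\right) 3 + 53 = -60 + 53 = -7$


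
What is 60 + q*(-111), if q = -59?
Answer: 6609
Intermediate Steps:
60 + q*(-111) = 60 - 59*(-111) = 60 + 6549 = 6609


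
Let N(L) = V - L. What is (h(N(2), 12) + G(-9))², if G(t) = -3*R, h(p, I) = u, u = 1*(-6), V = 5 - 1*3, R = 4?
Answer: 324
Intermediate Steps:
V = 2 (V = 5 - 3 = 2)
u = -6
N(L) = 2 - L
h(p, I) = -6
G(t) = -12 (G(t) = -3*4 = -12)
(h(N(2), 12) + G(-9))² = (-6 - 12)² = (-18)² = 324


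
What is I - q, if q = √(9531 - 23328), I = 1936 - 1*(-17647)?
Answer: 19583 - 3*I*√1533 ≈ 19583.0 - 117.46*I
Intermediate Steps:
I = 19583 (I = 1936 + 17647 = 19583)
q = 3*I*√1533 (q = √(-13797) = 3*I*√1533 ≈ 117.46*I)
I - q = 19583 - 3*I*√1533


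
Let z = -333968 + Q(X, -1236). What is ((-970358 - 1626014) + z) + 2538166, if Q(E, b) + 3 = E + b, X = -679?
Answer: -394092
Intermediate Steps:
Q(E, b) = -3 + E + b (Q(E, b) = -3 + (E + b) = -3 + E + b)
z = -335886 (z = -333968 + (-3 - 679 - 1236) = -333968 - 1918 = -335886)
((-970358 - 1626014) + z) + 2538166 = ((-970358 - 1626014) - 335886) + 2538166 = (-2596372 - 335886) + 2538166 = -2932258 + 2538166 = -394092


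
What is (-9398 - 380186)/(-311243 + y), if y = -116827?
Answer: 194792/214035 ≈ 0.91009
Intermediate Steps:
(-9398 - 380186)/(-311243 + y) = (-9398 - 380186)/(-311243 - 116827) = -389584/(-428070) = -389584*(-1/428070) = 194792/214035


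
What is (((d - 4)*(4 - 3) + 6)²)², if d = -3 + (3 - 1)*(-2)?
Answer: 625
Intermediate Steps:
d = -7 (d = -3 + 2*(-2) = -3 - 4 = -7)
(((d - 4)*(4 - 3) + 6)²)² = (((-7 - 4)*(4 - 3) + 6)²)² = ((-11*1 + 6)²)² = ((-11 + 6)²)² = ((-5)²)² = 25² = 625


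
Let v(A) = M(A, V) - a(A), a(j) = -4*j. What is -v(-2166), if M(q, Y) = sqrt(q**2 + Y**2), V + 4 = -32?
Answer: 8664 - 6*sqrt(130357) ≈ 6497.7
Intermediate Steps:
V = -36 (V = -4 - 32 = -36)
M(q, Y) = sqrt(Y**2 + q**2)
v(A) = sqrt(1296 + A**2) + 4*A (v(A) = sqrt((-36)**2 + A**2) - (-4)*A = sqrt(1296 + A**2) + 4*A)
-v(-2166) = -(sqrt(1296 + (-2166)**2) + 4*(-2166)) = -(sqrt(1296 + 4691556) - 8664) = -(sqrt(4692852) - 8664) = -(6*sqrt(130357) - 8664) = -(-8664 + 6*sqrt(130357)) = 8664 - 6*sqrt(130357)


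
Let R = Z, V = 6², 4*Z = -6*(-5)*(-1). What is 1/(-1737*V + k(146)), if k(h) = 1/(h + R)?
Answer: -277/17321362 ≈ -1.5992e-5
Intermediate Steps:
Z = -15/2 (Z = (-6*(-5)*(-1))/4 = (30*(-1))/4 = (¼)*(-30) = -15/2 ≈ -7.5000)
V = 36
R = -15/2 ≈ -7.5000
k(h) = 1/(-15/2 + h) (k(h) = 1/(h - 15/2) = 1/(-15/2 + h))
1/(-1737*V + k(146)) = 1/(-1737*36 + 2/(-15 + 2*146)) = 1/(-62532 + 2/(-15 + 292)) = 1/(-62532 + 2/277) = 1/(-17321362/277) = -277/17321362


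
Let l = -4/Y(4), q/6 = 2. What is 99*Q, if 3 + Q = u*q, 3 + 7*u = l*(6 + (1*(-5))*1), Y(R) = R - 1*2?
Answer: -8019/7 ≈ -1145.6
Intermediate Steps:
q = 12 (q = 6*2 = 12)
Y(R) = -2 + R (Y(R) = R - 2 = -2 + R)
l = -2 (l = -4/(-2 + 4) = -4/2 = -4*½ = -2)
u = -5/7 (u = -3/7 + (-2*(6 + (1*(-5))*1))/7 = -3/7 + (-2*(6 - 5*1))/7 = -3/7 + (-2*(6 - 5))/7 = -3/7 + (-2*1)/7 = -3/7 + (⅐)*(-2) = -3/7 - 2/7 = -5/7 ≈ -0.71429)
Q = -81/7 (Q = -3 - 5/7*12 = -3 - 60/7 = -81/7 ≈ -11.571)
99*Q = 99*(-81/7) = -8019/7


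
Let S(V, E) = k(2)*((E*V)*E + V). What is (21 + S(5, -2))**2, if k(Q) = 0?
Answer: 441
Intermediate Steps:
S(V, E) = 0 (S(V, E) = 0*((E*V)*E + V) = 0*(V*E**2 + V) = 0*(V + V*E**2) = 0)
(21 + S(5, -2))**2 = (21 + 0)**2 = 21**2 = 441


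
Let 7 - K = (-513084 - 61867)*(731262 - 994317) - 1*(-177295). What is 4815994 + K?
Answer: -151239096599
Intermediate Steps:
K = -151243912593 (K = 7 - ((-513084 - 61867)*(731262 - 994317) - 1*(-177295)) = 7 - (-574951*(-263055) + 177295) = 7 - (151243735305 + 177295) = 7 - 1*151243912600 = 7 - 151243912600 = -151243912593)
4815994 + K = 4815994 - 151243912593 = -151239096599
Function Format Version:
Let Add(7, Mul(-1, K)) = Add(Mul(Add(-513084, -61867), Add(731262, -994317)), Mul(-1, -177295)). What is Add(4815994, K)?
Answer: -151239096599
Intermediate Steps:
K = -151243912593 (K = Add(7, Mul(-1, Add(Mul(Add(-513084, -61867), Add(731262, -994317)), Mul(-1, -177295)))) = Add(7, Mul(-1, Add(Mul(-574951, -263055), 177295))) = Add(7, Mul(-1, Add(151243735305, 177295))) = Add(7, Mul(-1, 151243912600)) = Add(7, -151243912600) = -151243912593)
Add(4815994, K) = Add(4815994, -151243912593) = -151239096599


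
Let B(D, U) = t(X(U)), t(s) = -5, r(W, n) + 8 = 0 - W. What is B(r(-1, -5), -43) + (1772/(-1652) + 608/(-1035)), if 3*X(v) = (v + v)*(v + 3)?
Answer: -2846884/427455 ≈ -6.6601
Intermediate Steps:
r(W, n) = -8 - W (r(W, n) = -8 + (0 - W) = -8 - W)
X(v) = 2*v*(3 + v)/3 (X(v) = ((v + v)*(v + 3))/3 = ((2*v)*(3 + v))/3 = (2*v*(3 + v))/3 = 2*v*(3 + v)/3)
B(D, U) = -5
B(r(-1, -5), -43) + (1772/(-1652) + 608/(-1035)) = -5 + (1772/(-1652) + 608/(-1035)) = -5 + (1772*(-1/1652) + 608*(-1/1035)) = -5 + (-443/413 - 608/1035) = -5 - 709609/427455 = -2846884/427455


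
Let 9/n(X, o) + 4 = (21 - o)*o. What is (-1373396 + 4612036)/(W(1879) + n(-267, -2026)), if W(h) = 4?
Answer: 2686274402528/3317779 ≈ 8.0966e+5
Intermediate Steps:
n(X, o) = 9/(-4 + o*(21 - o)) (n(X, o) = 9/(-4 + (21 - o)*o) = 9/(-4 + o*(21 - o)))
(-1373396 + 4612036)/(W(1879) + n(-267, -2026)) = (-1373396 + 4612036)/(4 - 9/(4 + (-2026)² - 21*(-2026))) = 3238640/(4 - 9/(4 + 4104676 + 42546)) = 3238640/(4 - 9/4147226) = 3238640/(16588895/4147226) = 3238640*(4147226/16588895) = 2686274402528/3317779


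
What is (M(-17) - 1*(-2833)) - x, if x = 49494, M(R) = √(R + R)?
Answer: -46661 + I*√34 ≈ -46661.0 + 5.831*I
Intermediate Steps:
M(R) = √2*√R (M(R) = √(2*R) = √2*√R)
(M(-17) - 1*(-2833)) - x = (√2*√(-17) - 1*(-2833)) - 1*49494 = (√2*(I*√17) + 2833) - 49494 = (I*√34 + 2833) - 49494 = (2833 + I*√34) - 49494 = -46661 + I*√34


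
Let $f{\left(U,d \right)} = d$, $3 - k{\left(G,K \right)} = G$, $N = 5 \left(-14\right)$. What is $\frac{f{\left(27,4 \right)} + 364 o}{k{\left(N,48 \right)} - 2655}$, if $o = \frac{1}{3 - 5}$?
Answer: $\frac{89}{1291} \approx 0.068939$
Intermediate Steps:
$N = -70$
$k{\left(G,K \right)} = 3 - G$
$o = - \frac{1}{2}$ ($o = \frac{1}{-2} = - \frac{1}{2} \approx -0.5$)
$\frac{f{\left(27,4 \right)} + 364 o}{k{\left(N,48 \right)} - 2655} = \frac{4 + 364 \left(- \frac{1}{2}\right)}{\left(3 - -70\right) - 2655} = \frac{4 - 182}{\left(3 + 70\right) - 2655} = - \frac{178}{73 - 2655} = - \frac{178}{-2582} = \left(-178\right) \left(- \frac{1}{2582}\right) = \frac{89}{1291}$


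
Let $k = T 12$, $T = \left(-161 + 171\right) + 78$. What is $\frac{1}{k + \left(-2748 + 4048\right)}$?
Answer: $\frac{1}{2356} \approx 0.00042445$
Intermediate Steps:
$T = 88$ ($T = 10 + 78 = 88$)
$k = 1056$ ($k = 88 \cdot 12 = 1056$)
$\frac{1}{k + \left(-2748 + 4048\right)} = \frac{1}{1056 + \left(-2748 + 4048\right)} = \frac{1}{1056 + 1300} = \frac{1}{2356}$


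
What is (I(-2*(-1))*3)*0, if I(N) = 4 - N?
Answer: 0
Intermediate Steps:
(I(-2*(-1))*3)*0 = ((4 - (-2)*(-1))*3)*0 = ((4 - 1*2)*3)*0 = ((4 - 2)*3)*0 = (2*3)*0 = 6*0 = 0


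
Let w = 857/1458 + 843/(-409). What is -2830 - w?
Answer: -1686712679/596322 ≈ -2828.5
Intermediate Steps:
w = -878581/596322 (w = 857*(1/1458) + 843*(-1/409) = 857/1458 - 843/409 = -878581/596322 ≈ -1.4733)
-2830 - w = -2830 - 1*(-878581/596322) = -2830 + 878581/596322 = -1686712679/596322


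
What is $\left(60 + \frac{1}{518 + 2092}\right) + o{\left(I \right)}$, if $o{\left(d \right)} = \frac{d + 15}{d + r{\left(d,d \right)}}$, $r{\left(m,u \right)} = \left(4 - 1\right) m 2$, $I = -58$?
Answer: $\frac{549071}{9135} \approx 60.106$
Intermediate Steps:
$r{\left(m,u \right)} = 6 m$ ($r{\left(m,u \right)} = 3 \cdot 2 m = 6 m$)
$o{\left(d \right)} = \frac{15 + d}{7 d}$ ($o{\left(d \right)} = \frac{d + 15}{d + 6 d} = \frac{15 + d}{7 d}$)
$\left(60 + \frac{1}{518 + 2092}\right) + o{\left(I \right)} = \left(60 + \frac{1}{518 + 2092}\right) + \frac{15 - 58}{7 \left(-58\right)} = \left(60 + \frac{1}{2610}\right) + \frac{1}{7} \left(- \frac{1}{58}\right) \left(-43\right) = \left(60 + \frac{1}{2610}\right) + \frac{43}{406} = \frac{156601}{2610} + \frac{43}{406} = \frac{549071}{9135}$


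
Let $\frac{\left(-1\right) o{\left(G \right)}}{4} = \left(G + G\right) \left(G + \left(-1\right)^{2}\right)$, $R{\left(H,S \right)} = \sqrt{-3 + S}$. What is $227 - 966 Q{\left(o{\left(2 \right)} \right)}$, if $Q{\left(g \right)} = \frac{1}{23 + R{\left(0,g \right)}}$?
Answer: $\frac{54721}{290} + \frac{483 i \sqrt{51}}{290} \approx 188.69 + 11.894 i$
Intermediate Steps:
$o{\left(G \right)} = - 8 G \left(1 + G\right)$ ($o{\left(G \right)} = - 4 \left(G + G\right) \left(G + \left(-1\right)^{2}\right) = - 4 \cdot 2 G \left(G + 1\right) = - 4 \cdot 2 G \left(1 + G\right) = - 8 G \left(1 + G\right)$)
$Q{\left(g \right)} = \frac{1}{23 + \sqrt{-3 + g}}$
$227 - 966 Q{\left(o{\left(2 \right)} \right)} = 227 - \frac{966}{23 + \sqrt{-3 - 16 \left(1 + 2\right)}} = 227 - \frac{966}{23 + \sqrt{-3 - 16 \cdot 3}} = 227 - \frac{966}{23 + \sqrt{-3 - 48}} = 227 - \frac{966}{23 + \sqrt{-51}} = 227 - \frac{966}{23 + i \sqrt{51}}$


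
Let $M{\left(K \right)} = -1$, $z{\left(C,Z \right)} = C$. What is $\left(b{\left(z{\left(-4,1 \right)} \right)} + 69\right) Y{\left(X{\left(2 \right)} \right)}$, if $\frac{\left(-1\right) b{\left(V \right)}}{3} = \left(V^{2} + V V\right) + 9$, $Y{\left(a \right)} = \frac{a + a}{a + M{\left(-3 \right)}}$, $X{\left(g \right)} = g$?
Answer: $-216$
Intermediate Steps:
$Y{\left(a \right)} = \frac{2 a}{-1 + a}$ ($Y{\left(a \right)} = \frac{a + a}{a - 1} = \frac{2 a}{-1 + a}$)
$b{\left(V \right)} = -27 - 6 V^{2}$ ($b{\left(V \right)} = - 3 \left(\left(V^{2} + V V\right) + 9\right) = - 3 \left(\left(V^{2} + V^{2}\right) + 9\right) = - 3 \left(2 V^{2} + 9\right) = - 3 \left(9 + 2 V^{2}\right) = -27 - 6 V^{2}$)
$\left(b{\left(z{\left(-4,1 \right)} \right)} + 69\right) Y{\left(X{\left(2 \right)} \right)} = \left(\left(-27 - 6 \left(-4\right)^{2}\right) + 69\right) 2 \cdot 2 \frac{1}{-1 + 2} = \left(\left(-27 - 96\right) + 69\right) 2 \cdot 2 \cdot 1^{-1} = \left(\left(-27 - 96\right) + 69\right) 2 \cdot 2 \cdot 1 = \left(-123 + 69\right) 4 = \left(-54\right) 4 = -216$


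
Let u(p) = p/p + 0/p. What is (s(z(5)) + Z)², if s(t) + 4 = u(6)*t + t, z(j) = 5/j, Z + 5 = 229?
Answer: 49284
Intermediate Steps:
Z = 224 (Z = -5 + 229 = 224)
u(p) = 1 (u(p) = 1 + 0 = 1)
s(t) = -4 + 2*t (s(t) = -4 + (1*t + t) = -4 + (t + t) = -4 + 2*t)
(s(z(5)) + Z)² = ((-4 + 2*(5/5)) + 224)² = ((-4 + 2*(5*(⅕))) + 224)² = ((-4 + 2*1) + 224)² = ((-4 + 2) + 224)² = (-2 + 224)² = 222² = 49284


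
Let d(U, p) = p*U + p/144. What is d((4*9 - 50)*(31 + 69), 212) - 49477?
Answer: -12465919/36 ≈ -3.4628e+5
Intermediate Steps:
d(U, p) = p/144 + U*p (d(U, p) = U*p + p/144 = p/144 + U*p)
d((4*9 - 50)*(31 + 69), 212) - 49477 = 212*(1/144 + (4*9 - 50)*(31 + 69)) - 49477 = 212*(1/144 + (36 - 50)*100) - 49477 = 212*(1/144 - 14*100) - 49477 = 212*(1/144 - 1400) - 49477 = 212*(-201599/144) - 49477 = -10684747/36 - 49477 = -12465919/36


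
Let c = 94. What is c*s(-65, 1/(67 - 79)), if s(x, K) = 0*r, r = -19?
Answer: 0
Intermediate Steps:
s(x, K) = 0 (s(x, K) = 0*(-19) = 0)
c*s(-65, 1/(67 - 79)) = 94*0 = 0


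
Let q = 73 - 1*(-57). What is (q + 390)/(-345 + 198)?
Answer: -520/147 ≈ -3.5374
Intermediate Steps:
q = 130 (q = 73 + 57 = 130)
(q + 390)/(-345 + 198) = (130 + 390)/(-345 + 198) = 520/(-147) = 520*(-1/147) = -520/147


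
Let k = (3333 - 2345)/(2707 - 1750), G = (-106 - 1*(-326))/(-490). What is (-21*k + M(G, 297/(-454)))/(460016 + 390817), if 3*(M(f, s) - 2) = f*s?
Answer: -69482803/3018957131421 ≈ -2.3015e-5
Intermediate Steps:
G = -22/49 (G = (-106 + 326)*(-1/490) = 220*(-1/490) = -22/49 ≈ -0.44898)
M(f, s) = 2 + f*s/3 (M(f, s) = 2 + (f*s)/3 = 2 + f*s/3)
k = 988/957 ≈ 1.0324
(-21*k + M(G, 297/(-454)))/(460016 + 390817) = (-21*988/957 + (2 + (⅓)*(-22/49)*(297/(-454))))/(460016 + 390817) = (-6916/319 + (2 + (⅓)*(-22/49)*(297*(-1/454))))/850833 = (-6916/319 + (2 + (⅓)*(-22/49)*(-297/454)))*(1/850833) = (-6916/319 + (2 + 1089/11123))*(1/850833) = (-6916/319 + 23335/11123)*(1/850833) = -69482803/3548237*1/850833 = -69482803/3018957131421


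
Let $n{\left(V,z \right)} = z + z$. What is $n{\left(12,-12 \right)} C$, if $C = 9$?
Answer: $-216$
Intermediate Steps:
$n{\left(V,z \right)} = 2 z$
$n{\left(12,-12 \right)} C = 2 \left(-12\right) 9 = \left(-24\right) 9 = -216$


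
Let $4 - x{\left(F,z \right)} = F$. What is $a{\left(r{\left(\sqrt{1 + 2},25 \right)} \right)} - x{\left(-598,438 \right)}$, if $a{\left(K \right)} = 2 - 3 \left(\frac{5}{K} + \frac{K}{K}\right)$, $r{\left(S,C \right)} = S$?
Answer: $-603 - 5 \sqrt{3} \approx -611.66$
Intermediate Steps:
$a{\left(K \right)} = -1 - \frac{15}{K}$ ($a{\left(K \right)} = 2 - 3 \left(\frac{5}{K} + 1\right) = 2 - 3 \left(1 + \frac{5}{K}\right) = 2 - \left(3 + \frac{15}{K}\right) = -1 - \frac{15}{K}$)
$x{\left(F,z \right)} = 4 - F$
$a{\left(r{\left(\sqrt{1 + 2},25 \right)} \right)} - x{\left(-598,438 \right)} = \frac{-15 - \sqrt{1 + 2}}{\sqrt{1 + 2}} - \left(4 - -598\right) = \frac{-15 - \sqrt{3}}{\sqrt{3}} - \left(4 + 598\right) = \frac{\sqrt{3}}{3} \left(-15 - \sqrt{3}\right) - 602 = \frac{\sqrt{3} \left(-15 - \sqrt{3}\right)}{3} - 602 = -602 + \frac{\sqrt{3} \left(-15 - \sqrt{3}\right)}{3}$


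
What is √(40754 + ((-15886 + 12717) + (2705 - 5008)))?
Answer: √35282 ≈ 187.83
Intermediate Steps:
√(40754 + ((-15886 + 12717) + (2705 - 5008))) = √(40754 + (-3169 - 2303)) = √(40754 - 5472) = √35282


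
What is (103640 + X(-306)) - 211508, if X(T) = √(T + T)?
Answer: -107868 + 6*I*√17 ≈ -1.0787e+5 + 24.739*I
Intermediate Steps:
X(T) = √2*√T (X(T) = √(2*T) = √2*√T)
(103640 + X(-306)) - 211508 = (103640 + √2*√(-306)) - 211508 = (103640 + √2*(3*I*√34)) - 211508 = (103640 + 6*I*√17) - 211508 = -107868 + 6*I*√17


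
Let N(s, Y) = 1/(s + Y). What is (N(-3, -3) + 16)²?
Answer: 9025/36 ≈ 250.69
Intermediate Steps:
N(s, Y) = 1/(Y + s)
(N(-3, -3) + 16)² = (1/(-3 - 3) + 16)² = (1/(-6) + 16)² = (-⅙ + 16)² = (95/6)² = 9025/36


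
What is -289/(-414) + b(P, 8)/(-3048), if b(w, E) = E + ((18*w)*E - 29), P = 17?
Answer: -20651/210312 ≈ -0.098192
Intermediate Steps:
b(w, E) = -29 + E + 18*E*w (b(w, E) = E + (18*E*w - 29) = E + (-29 + 18*E*w) = -29 + E + 18*E*w)
-289/(-414) + b(P, 8)/(-3048) = -289/(-414) + (-29 + 8 + 18*8*17)/(-3048) = -289*(-1/414) + (-29 + 8 + 2448)*(-1/3048) = 289/414 + 2427*(-1/3048) = 289/414 - 809/1016 = -20651/210312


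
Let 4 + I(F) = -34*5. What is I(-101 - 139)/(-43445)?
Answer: 174/43445 ≈ 0.0040051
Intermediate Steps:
I(F) = -174 (I(F) = -4 - 34*5 = -4 - 170 = -174)
I(-101 - 139)/(-43445) = -174/(-43445) = -174*(-1/43445) = 174/43445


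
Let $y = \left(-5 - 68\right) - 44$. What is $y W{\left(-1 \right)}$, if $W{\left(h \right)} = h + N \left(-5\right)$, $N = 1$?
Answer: $702$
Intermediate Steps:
$W{\left(h \right)} = -5 + h$ ($W{\left(h \right)} = h + 1 \left(-5\right) = h - 5 = -5 + h$)
$y = -117$ ($y = -73 - 44 = -117$)
$y W{\left(-1 \right)} = - 117 \left(-5 - 1\right) = \left(-117\right) \left(-6\right) = 702$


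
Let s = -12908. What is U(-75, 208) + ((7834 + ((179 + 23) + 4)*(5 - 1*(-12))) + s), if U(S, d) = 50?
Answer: -1522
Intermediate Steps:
U(-75, 208) + ((7834 + ((179 + 23) + 4)*(5 - 1*(-12))) + s) = 50 + ((7834 + ((179 + 23) + 4)*(5 - 1*(-12))) - 12908) = 50 + ((7834 + (202 + 4)*(5 + 12)) - 12908) = 50 + ((7834 + 206*17) - 12908) = 50 + ((7834 + 3502) - 12908) = 50 + (11336 - 12908) = 50 - 1572 = -1522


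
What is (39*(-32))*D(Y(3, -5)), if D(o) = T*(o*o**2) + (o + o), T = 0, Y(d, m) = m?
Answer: 12480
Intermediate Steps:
D(o) = 2*o (D(o) = 0*(o*o**2) + (o + o) = 0*o**3 + 2*o = 0 + 2*o = 2*o)
(39*(-32))*D(Y(3, -5)) = (39*(-32))*(2*(-5)) = -1248*(-10) = 12480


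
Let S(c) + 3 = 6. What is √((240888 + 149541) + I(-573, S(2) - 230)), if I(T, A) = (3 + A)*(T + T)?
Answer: √647133 ≈ 804.45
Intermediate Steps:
S(c) = 3 (S(c) = -3 + 6 = 3)
I(T, A) = 2*T*(3 + A) (I(T, A) = (3 + A)*(2*T) = 2*T*(3 + A))
√((240888 + 149541) + I(-573, S(2) - 230)) = √((240888 + 149541) + 2*(-573)*(3 + (3 - 230))) = √(390429 + 2*(-573)*(3 - 227)) = √(390429 + 2*(-573)*(-224)) = √(390429 + 256704) = √647133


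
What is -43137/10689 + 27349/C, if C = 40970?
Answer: -491663143/145976110 ≈ -3.3681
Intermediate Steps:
-43137/10689 + 27349/C = -43137/10689 + 27349/40970 = -43137*1/10689 + 27349*(1/40970) = -14379/3563 + 27349/40970 = -491663143/145976110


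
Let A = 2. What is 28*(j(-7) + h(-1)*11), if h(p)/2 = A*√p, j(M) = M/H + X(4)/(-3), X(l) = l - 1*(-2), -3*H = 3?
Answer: 140 + 1232*I ≈ 140.0 + 1232.0*I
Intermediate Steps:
H = -1 (H = -⅓*3 = -1)
X(l) = 2 + l (X(l) = l + 2 = 2 + l)
j(M) = -2 - M (j(M) = M/(-1) + (2 + 4)/(-3) = M*(-1) + 6*(-⅓) = -M - 2 = -2 - M)
h(p) = 4*√p (h(p) = 2*(2*√p) = 4*√p)
28*(j(-7) + h(-1)*11) = 28*((-2 - 1*(-7)) + (4*√(-1))*11) = 28*((-2 + 7) + (4*I)*11) = 28*(5 + 44*I) = 140 + 1232*I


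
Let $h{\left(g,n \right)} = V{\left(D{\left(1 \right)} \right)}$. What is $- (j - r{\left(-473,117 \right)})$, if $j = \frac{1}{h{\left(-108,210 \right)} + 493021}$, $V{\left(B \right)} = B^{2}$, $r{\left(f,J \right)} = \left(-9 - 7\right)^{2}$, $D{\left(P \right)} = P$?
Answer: $\frac{126213631}{493022} \approx 256.0$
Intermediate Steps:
$r{\left(f,J \right)} = 256$ ($r{\left(f,J \right)} = \left(-16\right)^{2} = 256$)
$h{\left(g,n \right)} = 1$ ($h{\left(g,n \right)} = 1^{2} = 1$)
$j = \frac{1}{493022}$ ($j = \frac{1}{1 + 493021} = \frac{1}{493022} \approx 2.0283 \cdot 10^{-6}$)
$- (j - r{\left(-473,117 \right)}) = - (\frac{1}{493022} - 256) = \left(-1\right) \left(- \frac{126213631}{493022}\right) = \frac{126213631}{493022}$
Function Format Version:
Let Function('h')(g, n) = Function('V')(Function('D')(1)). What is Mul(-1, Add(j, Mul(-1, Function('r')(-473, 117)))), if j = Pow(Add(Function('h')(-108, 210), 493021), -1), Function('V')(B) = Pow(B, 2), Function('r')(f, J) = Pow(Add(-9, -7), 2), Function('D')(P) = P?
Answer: Rational(126213631, 493022) ≈ 256.00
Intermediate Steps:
Function('r')(f, J) = 256 (Function('r')(f, J) = Pow(-16, 2) = 256)
Function('h')(g, n) = 1 (Function('h')(g, n) = Pow(1, 2) = 1)
j = Rational(1, 493022) (j = Pow(Add(1, 493021), -1) = Pow(493022, -1) = Rational(1, 493022) ≈ 2.0283e-6)
Mul(-1, Add(j, Mul(-1, Function('r')(-473, 117)))) = Mul(-1, Add(Rational(1, 493022), Mul(-1, 256))) = Mul(-1, Add(Rational(1, 493022), -256)) = Mul(-1, Rational(-126213631, 493022)) = Rational(126213631, 493022)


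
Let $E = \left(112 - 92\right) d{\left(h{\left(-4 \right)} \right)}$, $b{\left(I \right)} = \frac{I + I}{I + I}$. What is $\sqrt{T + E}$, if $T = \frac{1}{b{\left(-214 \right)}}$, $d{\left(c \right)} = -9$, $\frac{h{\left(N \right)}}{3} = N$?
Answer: $i \sqrt{179} \approx 13.379 i$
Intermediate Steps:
$h{\left(N \right)} = 3 N$
$b{\left(I \right)} = 1$ ($b{\left(I \right)} = \frac{2 I}{2 I} = 2 I \frac{1}{2 I} = 1$)
$T = 1$ ($T = 1^{-1} = 1$)
$E = -180$ ($E = \left(112 - 92\right) \left(-9\right) = 20 \left(-9\right) = -180$)
$\sqrt{T + E} = \sqrt{1 - 180} = \sqrt{-179} = i \sqrt{179}$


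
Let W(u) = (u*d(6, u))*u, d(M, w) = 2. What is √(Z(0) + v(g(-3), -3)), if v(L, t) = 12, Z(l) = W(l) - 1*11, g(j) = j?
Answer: 1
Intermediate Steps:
W(u) = 2*u² (W(u) = (u*2)*u = (2*u)*u = 2*u²)
Z(l) = -11 + 2*l² (Z(l) = 2*l² - 1*11 = 2*l² - 11 = -11 + 2*l²)
√(Z(0) + v(g(-3), -3)) = √((-11 + 2*0²) + 12) = √((-11 + 2*0) + 12) = √((-11 + 0) + 12) = √(-11 + 12) = √1 = 1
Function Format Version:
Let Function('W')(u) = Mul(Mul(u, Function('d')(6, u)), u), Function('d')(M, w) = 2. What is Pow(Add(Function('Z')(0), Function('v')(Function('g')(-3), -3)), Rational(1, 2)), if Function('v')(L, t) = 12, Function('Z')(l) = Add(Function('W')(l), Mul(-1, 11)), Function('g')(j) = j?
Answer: 1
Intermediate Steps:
Function('W')(u) = Mul(2, Pow(u, 2)) (Function('W')(u) = Mul(Mul(u, 2), u) = Mul(Mul(2, u), u) = Mul(2, Pow(u, 2)))
Function('Z')(l) = Add(-11, Mul(2, Pow(l, 2))) (Function('Z')(l) = Add(Mul(2, Pow(l, 2)), Mul(-1, 11)) = Add(Mul(2, Pow(l, 2)), -11) = Add(-11, Mul(2, Pow(l, 2))))
Pow(Add(Function('Z')(0), Function('v')(Function('g')(-3), -3)), Rational(1, 2)) = Pow(Add(Add(-11, Mul(2, Pow(0, 2))), 12), Rational(1, 2)) = Pow(Add(Add(-11, Mul(2, 0)), 12), Rational(1, 2)) = Pow(Add(Add(-11, 0), 12), Rational(1, 2)) = Pow(Add(-11, 12), Rational(1, 2)) = Pow(1, Rational(1, 2)) = 1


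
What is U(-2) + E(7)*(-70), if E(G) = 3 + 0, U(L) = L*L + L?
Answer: -208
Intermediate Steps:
U(L) = L + L² (U(L) = L² + L = L + L²)
E(G) = 3
U(-2) + E(7)*(-70) = -2*(1 - 2) + 3*(-70) = -2*(-1) - 210 = 2 - 210 = -208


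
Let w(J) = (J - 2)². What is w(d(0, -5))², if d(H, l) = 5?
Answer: 81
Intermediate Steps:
w(J) = (-2 + J)²
w(d(0, -5))² = ((-2 + 5)²)² = (3²)² = 9² = 81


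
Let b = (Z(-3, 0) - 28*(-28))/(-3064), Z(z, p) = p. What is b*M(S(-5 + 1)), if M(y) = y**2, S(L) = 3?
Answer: -882/383 ≈ -2.3029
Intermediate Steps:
b = -98/383 (b = (0 - 28*(-28))/(-3064) = (0 + 784)*(-1/3064) = 784*(-1/3064) = -98/383 ≈ -0.25587)
b*M(S(-5 + 1)) = -98/383*3**2 = -98/383*9 = -882/383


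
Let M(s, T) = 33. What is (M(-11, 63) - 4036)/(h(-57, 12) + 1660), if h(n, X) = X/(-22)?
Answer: -44033/18254 ≈ -2.4122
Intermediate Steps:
h(n, X) = -X/22 (h(n, X) = X*(-1/22) = -X/22)
(M(-11, 63) - 4036)/(h(-57, 12) + 1660) = (33 - 4036)/(-1/22*12 + 1660) = -4003/(-6/11 + 1660) = -4003/18254/11 = -4003*11/18254 = -44033/18254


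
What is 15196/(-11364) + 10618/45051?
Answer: -15664779/14221099 ≈ -1.1015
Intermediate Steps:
15196/(-11364) + 10618/45051 = 15196*(-1/11364) + 10618*(1/45051) = -3799/2841 + 10618/45051 = -15664779/14221099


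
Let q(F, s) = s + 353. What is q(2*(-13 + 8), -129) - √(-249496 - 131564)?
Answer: 224 - 6*I*√10585 ≈ 224.0 - 617.3*I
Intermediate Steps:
q(F, s) = 353 + s
q(2*(-13 + 8), -129) - √(-249496 - 131564) = (353 - 129) - √(-249496 - 131564) = 224 - √(-381060) = 224 - 6*I*√10585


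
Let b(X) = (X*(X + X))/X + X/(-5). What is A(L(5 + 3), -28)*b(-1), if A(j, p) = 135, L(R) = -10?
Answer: -243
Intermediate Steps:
b(X) = 9*X/5 (b(X) = (X*(2*X))/X + X*(-1/5) = (2*X**2)/X - X/5 = 2*X - X/5 = 9*X/5)
A(L(5 + 3), -28)*b(-1) = 135*((9/5)*(-1)) = 135*(-9/5) = -243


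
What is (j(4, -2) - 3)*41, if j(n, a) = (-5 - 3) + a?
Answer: -533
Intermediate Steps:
j(n, a) = -8 + a
(j(4, -2) - 3)*41 = ((-8 - 2) - 3)*41 = (-10 - 3)*41 = -13*41 = -533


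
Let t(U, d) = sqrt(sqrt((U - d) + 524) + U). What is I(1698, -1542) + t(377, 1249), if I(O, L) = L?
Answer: -1542 + sqrt(377 + 2*I*sqrt(87)) ≈ -1522.6 + 0.48024*I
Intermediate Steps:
t(U, d) = sqrt(U + sqrt(524 + U - d)) (t(U, d) = sqrt(sqrt(524 + U - d) + U) = sqrt(U + sqrt(524 + U - d)))
I(1698, -1542) + t(377, 1249) = -1542 + sqrt(377 + sqrt(524 + 377 - 1*1249)) = -1542 + sqrt(377 + sqrt(524 + 377 - 1249)) = -1542 + sqrt(377 + sqrt(-348)) = -1542 + sqrt(377 + 2*I*sqrt(87))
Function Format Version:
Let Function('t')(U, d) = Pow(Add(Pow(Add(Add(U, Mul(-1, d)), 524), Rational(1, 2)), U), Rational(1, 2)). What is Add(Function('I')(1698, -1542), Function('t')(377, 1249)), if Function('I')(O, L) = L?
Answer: Add(-1542, Pow(Add(377, Mul(2, I, Pow(87, Rational(1, 2)))), Rational(1, 2))) ≈ Add(-1522.6, Mul(0.48024, I))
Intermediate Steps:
Function('t')(U, d) = Pow(Add(U, Pow(Add(524, U, Mul(-1, d)), Rational(1, 2))), Rational(1, 2)) (Function('t')(U, d) = Pow(Add(Pow(Add(524, U, Mul(-1, d)), Rational(1, 2)), U), Rational(1, 2)) = Pow(Add(U, Pow(Add(524, U, Mul(-1, d)), Rational(1, 2))), Rational(1, 2)))
Add(Function('I')(1698, -1542), Function('t')(377, 1249)) = Add(-1542, Pow(Add(377, Pow(Add(524, 377, Mul(-1, 1249)), Rational(1, 2))), Rational(1, 2))) = Add(-1542, Pow(Add(377, Pow(Add(524, 377, -1249), Rational(1, 2))), Rational(1, 2))) = Add(-1542, Pow(Add(377, Pow(-348, Rational(1, 2))), Rational(1, 2))) = Add(-1542, Pow(Add(377, Mul(2, I, Pow(87, Rational(1, 2)))), Rational(1, 2)))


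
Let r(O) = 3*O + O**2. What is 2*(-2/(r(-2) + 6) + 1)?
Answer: 1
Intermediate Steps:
r(O) = O**2 + 3*O
2*(-2/(r(-2) + 6) + 1) = 2*(-2/(-2*(3 - 2) + 6) + 1) = 2*(-2/(-2*1 + 6) + 1) = 2*(-2/(-2 + 6) + 1) = 2*(-2/4 + 1) = 2*(-2*1/4 + 1) = 2*(-1/2 + 1) = 2*(1/2) = 1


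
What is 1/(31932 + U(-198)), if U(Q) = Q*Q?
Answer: 1/71136 ≈ 1.4058e-5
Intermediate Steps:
U(Q) = Q**2
1/(31932 + U(-198)) = 1/(31932 + (-198)**2) = 1/(31932 + 39204) = 1/71136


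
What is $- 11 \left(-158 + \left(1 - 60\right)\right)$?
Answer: $2387$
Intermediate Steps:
$- 11 \left(-158 + \left(1 - 60\right)\right) = - 11 \left(-158 - 59\right) = \left(-11\right) \left(-217\right) = 2387$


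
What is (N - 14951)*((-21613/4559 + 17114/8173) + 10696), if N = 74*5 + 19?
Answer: -5802110973268938/37260707 ≈ -1.5572e+8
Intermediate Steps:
N = 389 (N = 370 + 19 = 389)
(N - 14951)*((-21613/4559 + 17114/8173) + 10696) = (389 - 14951)*((-21613/4559 + 17114/8173) + 10696) = -14562*((-21613*1/4559 + 17114*(1/8173)) + 10696) = -14562*((-21613/4559 + 17114/8173) + 10696) = -14562*(-98620323/37260707 + 10696) = -14562*398441901749/37260707 = -5802110973268938/37260707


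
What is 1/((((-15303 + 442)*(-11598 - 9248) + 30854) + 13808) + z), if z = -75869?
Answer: 1/309761199 ≈ 3.2283e-9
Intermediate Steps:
1/((((-15303 + 442)*(-11598 - 9248) + 30854) + 13808) + z) = 1/((((-15303 + 442)*(-11598 - 9248) + 30854) + 13808) - 75869) = 1/(((-14861*(-20846) + 30854) + 13808) - 75869) = 1/(((309792406 + 30854) + 13808) - 75869) = 1/((309823260 + 13808) - 75869) = 1/(309837068 - 75869) = 1/309761199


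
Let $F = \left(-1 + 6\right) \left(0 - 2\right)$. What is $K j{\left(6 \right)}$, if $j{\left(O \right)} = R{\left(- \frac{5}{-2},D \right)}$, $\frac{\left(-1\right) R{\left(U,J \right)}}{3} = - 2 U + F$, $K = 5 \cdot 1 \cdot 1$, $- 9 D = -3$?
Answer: $225$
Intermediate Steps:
$F = -10$ ($F = 5 \left(-2\right) = -10$)
$D = \frac{1}{3}$ ($D = \left(- \frac{1}{9}\right) \left(-3\right) = \frac{1}{3} \approx 0.33333$)
$K = 5$ ($K = 5 \cdot 1 = 5$)
$R{\left(U,J \right)} = 30 + 6 U$ ($R{\left(U,J \right)} = - 3 \left(- 2 U - 10\right) = - 3 \left(-10 - 2 U\right) = 30 + 6 U$)
$j{\left(O \right)} = 45$ ($j{\left(O \right)} = 30 + 6 \left(- \frac{5}{-2}\right) = 30 + 6 \left(\left(-5\right) \left(- \frac{1}{2}\right)\right) = 30 + 6 \cdot \frac{5}{2} = 30 + 15 = 45$)
$K j{\left(6 \right)} = 5 \cdot 45 = 225$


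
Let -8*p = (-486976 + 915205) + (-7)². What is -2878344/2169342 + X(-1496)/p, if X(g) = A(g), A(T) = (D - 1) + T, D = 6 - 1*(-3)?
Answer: -4789315732/3686831163 ≈ -1.2990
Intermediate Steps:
D = 9 (D = 6 + 3 = 9)
p = -214139/4 (p = -((-486976 + 915205) + (-7)²)/8 = -(428229 + 49)/8 = -⅛*428278 = -214139/4 ≈ -53535.)
A(T) = 8 + T (A(T) = (9 - 1) + T = 8 + T)
X(g) = 8 + g
-2878344/2169342 + X(-1496)/p = -2878344/2169342 + (8 - 1496)/(-214139/4) = -2878344*1/2169342 - 1488*(-4/214139) = -22844/17217 + 5952/214139 = -4789315732/3686831163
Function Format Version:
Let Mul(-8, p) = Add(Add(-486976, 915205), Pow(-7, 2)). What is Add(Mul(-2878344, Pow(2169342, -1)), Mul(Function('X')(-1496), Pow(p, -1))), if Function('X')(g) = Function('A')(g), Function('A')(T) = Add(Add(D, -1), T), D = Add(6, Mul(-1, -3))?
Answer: Rational(-4789315732, 3686831163) ≈ -1.2990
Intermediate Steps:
D = 9 (D = Add(6, 3) = 9)
p = Rational(-214139, 4) (p = Mul(Rational(-1, 8), Add(Add(-486976, 915205), Pow(-7, 2))) = Mul(Rational(-1, 8), Add(428229, 49)) = Mul(Rational(-1, 8), 428278) = Rational(-214139, 4) ≈ -53535.)
Function('A')(T) = Add(8, T) (Function('A')(T) = Add(Add(9, -1), T) = Add(8, T))
Function('X')(g) = Add(8, g)
Add(Mul(-2878344, Pow(2169342, -1)), Mul(Function('X')(-1496), Pow(p, -1))) = Add(Mul(-2878344, Pow(2169342, -1)), Mul(Add(8, -1496), Pow(Rational(-214139, 4), -1))) = Add(Mul(-2878344, Rational(1, 2169342)), Mul(-1488, Rational(-4, 214139))) = Add(Rational(-22844, 17217), Rational(5952, 214139)) = Rational(-4789315732, 3686831163)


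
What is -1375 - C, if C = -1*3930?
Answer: 2555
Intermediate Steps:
C = -3930
-1375 - C = -1375 - 1*(-3930) = -1375 + 3930 = 2555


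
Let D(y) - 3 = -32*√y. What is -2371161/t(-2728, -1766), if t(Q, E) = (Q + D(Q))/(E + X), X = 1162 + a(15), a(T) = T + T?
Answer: -529835925450/1459871 + 12443852928*I*√682/1459871 ≈ -3.6293e+5 + 2.226e+5*I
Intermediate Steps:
a(T) = 2*T
X = 1192 (X = 1162 + 2*15 = 1162 + 30 = 1192)
D(y) = 3 - 32*√y
t(Q, E) = (3 + Q - 32*√Q)/(1192 + E) (t(Q, E) = (Q + (3 - 32*√Q))/(E + 1192) = (3 + Q - 32*√Q)/(1192 + E))
-2371161/t(-2728, -1766) = -2371161*(1192 - 1766)/(3 - 2728 - 64*I*√682) = -2371161*(-574/(3 - 2728 - 64*I*√682)) = -2371161*(-574/(-2725 - 64*I*√682)) = -2371161/(2725/574 + 32*I*√682/287)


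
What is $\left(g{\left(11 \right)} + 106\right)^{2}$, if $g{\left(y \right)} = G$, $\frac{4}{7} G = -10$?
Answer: $\frac{31329}{4} \approx 7832.3$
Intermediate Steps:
$G = - \frac{35}{2}$ ($G = \frac{7}{4} \left(-10\right) = - \frac{35}{2} \approx -17.5$)
$g{\left(y \right)} = - \frac{35}{2}$
$\left(g{\left(11 \right)} + 106\right)^{2} = \left(- \frac{35}{2} + 106\right)^{2} = \left(\frac{177}{2}\right)^{2} = \frac{31329}{4}$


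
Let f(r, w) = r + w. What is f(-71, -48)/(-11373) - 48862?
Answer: -32688671/669 ≈ -48862.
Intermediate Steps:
f(-71, -48)/(-11373) - 48862 = (-71 - 48)/(-11373) - 48862 = -119*(-1/11373) - 48862 = 7/669 - 48862 = -32688671/669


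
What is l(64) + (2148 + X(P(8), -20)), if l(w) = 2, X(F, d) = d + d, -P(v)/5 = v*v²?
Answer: 2110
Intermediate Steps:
P(v) = -5*v³ (P(v) = -5*v*v² = -5*v³)
X(F, d) = 2*d
l(64) + (2148 + X(P(8), -20)) = 2 + (2148 + 2*(-20)) = 2 + (2148 - 40) = 2 + 2108 = 2110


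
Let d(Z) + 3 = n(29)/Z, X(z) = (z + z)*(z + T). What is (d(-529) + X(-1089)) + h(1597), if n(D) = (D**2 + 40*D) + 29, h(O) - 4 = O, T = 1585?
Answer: -570629040/529 ≈ -1.0787e+6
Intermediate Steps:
h(O) = 4 + O
n(D) = 29 + D**2 + 40*D
X(z) = 2*z*(1585 + z) (X(z) = (z + z)*(z + 1585) = (2*z)*(1585 + z) = 2*z*(1585 + z))
d(Z) = -3 + 2030/Z (d(Z) = -3 + (29 + 29**2 + 40*29)/Z = -3 + (29 + 841 + 1160)/Z = -3 + 2030/Z)
(d(-529) + X(-1089)) + h(1597) = ((-3 + 2030/(-529)) + 2*(-1089)*(1585 - 1089)) + (4 + 1597) = ((-3 + 2030*(-1/529)) + 2*(-1089)*496) + 1601 = ((-3 - 2030/529) - 1080288) + 1601 = (-3617/529 - 1080288) + 1601 = -571475969/529 + 1601 = -570629040/529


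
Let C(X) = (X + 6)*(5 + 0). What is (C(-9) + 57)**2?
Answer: 1764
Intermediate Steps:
C(X) = 30 + 5*X (C(X) = (6 + X)*5 = 30 + 5*X)
(C(-9) + 57)**2 = ((30 + 5*(-9)) + 57)**2 = ((30 - 45) + 57)**2 = (-15 + 57)**2 = 42**2 = 1764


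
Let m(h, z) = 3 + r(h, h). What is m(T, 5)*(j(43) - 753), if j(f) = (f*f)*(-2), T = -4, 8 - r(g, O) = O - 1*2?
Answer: -75667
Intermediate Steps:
r(g, O) = 10 - O (r(g, O) = 8 - (O - 1*2) = 8 - (O - 2) = 8 - (-2 + O) = 8 + (2 - O) = 10 - O)
j(f) = -2*f**2 (j(f) = f**2*(-2) = -2*f**2)
m(h, z) = 13 - h (m(h, z) = 3 + (10 - h) = 13 - h)
m(T, 5)*(j(43) - 753) = (13 - 1*(-4))*(-2*43**2 - 753) = (13 + 4)*(-2*1849 - 753) = 17*(-3698 - 753) = 17*(-4451) = -75667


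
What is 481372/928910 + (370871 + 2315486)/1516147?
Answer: 1612607297277/704182054885 ≈ 2.2900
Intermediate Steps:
481372/928910 + (370871 + 2315486)/1516147 = 481372*(1/928910) + 2686357*(1/1516147) = 240686/464455 + 2686357/1516147 = 1612607297277/704182054885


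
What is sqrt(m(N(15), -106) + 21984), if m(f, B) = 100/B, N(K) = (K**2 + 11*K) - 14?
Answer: sqrt(61750406)/53 ≈ 148.27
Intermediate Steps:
N(K) = -14 + K**2 + 11*K
sqrt(m(N(15), -106) + 21984) = sqrt(100/(-106) + 21984) = sqrt(100*(-1/106) + 21984) = sqrt(-50/53 + 21984) = sqrt(1165102/53) = sqrt(61750406)/53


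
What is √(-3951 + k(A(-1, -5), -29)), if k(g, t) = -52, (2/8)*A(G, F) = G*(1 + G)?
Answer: I*√4003 ≈ 63.269*I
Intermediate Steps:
A(G, F) = 4*G*(1 + G) (A(G, F) = 4*(G*(1 + G)) = 4*G*(1 + G))
√(-3951 + k(A(-1, -5), -29)) = √(-3951 - 52) = √(-4003) = I*√4003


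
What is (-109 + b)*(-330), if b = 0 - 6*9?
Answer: 53790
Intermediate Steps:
b = -54 (b = 0 - 54 = -54)
(-109 + b)*(-330) = (-109 - 54)*(-330) = -163*(-330) = 53790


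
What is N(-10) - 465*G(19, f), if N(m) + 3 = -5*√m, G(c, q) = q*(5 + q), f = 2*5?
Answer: -69753 - 5*I*√10 ≈ -69753.0 - 15.811*I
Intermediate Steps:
f = 10
N(m) = -3 - 5*√m
N(-10) - 465*G(19, f) = (-3 - 5*I*√10) - 4650*(5 + 10) = (-3 - 5*I*√10) - 4650*15 = (-3 - 5*I*√10) - 465*150 = (-3 - 5*I*√10) - 69750 = -69753 - 5*I*√10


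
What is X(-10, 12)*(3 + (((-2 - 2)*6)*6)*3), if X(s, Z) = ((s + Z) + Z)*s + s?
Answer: 64350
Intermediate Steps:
X(s, Z) = s + s*(s + 2*Z) (X(s, Z) = ((Z + s) + Z)*s + s = (s + 2*Z)*s + s = s*(s + 2*Z) + s = s + s*(s + 2*Z))
X(-10, 12)*(3 + (((-2 - 2)*6)*6)*3) = (-10*(1 - 10 + 2*12))*(3 + (((-2 - 2)*6)*6)*3) = (-10*(1 - 10 + 24))*(3 + (-4*6*6)*3) = (-10*15)*(3 - 24*6*3) = -150*(3 - 144*3) = -150*(3 - 432) = -150*(-429) = 64350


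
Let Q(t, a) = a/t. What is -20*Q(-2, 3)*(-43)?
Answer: -1290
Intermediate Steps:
-20*Q(-2, 3)*(-43) = -60/(-2)*(-43) = -60*(-1)/2*(-43) = -20*(-3/2)*(-43) = 30*(-43) = -1290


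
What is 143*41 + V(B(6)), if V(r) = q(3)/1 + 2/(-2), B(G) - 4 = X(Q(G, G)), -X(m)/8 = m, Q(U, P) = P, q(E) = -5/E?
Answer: 17581/3 ≈ 5860.3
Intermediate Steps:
X(m) = -8*m
B(G) = 4 - 8*G
V(r) = -8/3 (V(r) = -5/3/1 + 2/(-2) = -5*1/3*1 + 2*(-1/2) = -5/3*1 - 1 = -5/3 - 1 = -8/3)
143*41 + V(B(6)) = 143*41 - 8/3 = 5863 - 8/3 = 17581/3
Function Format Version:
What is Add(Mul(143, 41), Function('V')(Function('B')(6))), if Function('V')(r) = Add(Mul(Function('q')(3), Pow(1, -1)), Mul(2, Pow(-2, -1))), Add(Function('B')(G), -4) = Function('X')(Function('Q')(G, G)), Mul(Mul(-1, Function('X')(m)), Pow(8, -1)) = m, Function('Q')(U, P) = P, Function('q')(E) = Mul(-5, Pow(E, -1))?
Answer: Rational(17581, 3) ≈ 5860.3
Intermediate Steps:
Function('X')(m) = Mul(-8, m)
Function('B')(G) = Add(4, Mul(-8, G))
Function('V')(r) = Rational(-8, 3) (Function('V')(r) = Add(Mul(Mul(-5, Pow(3, -1)), Pow(1, -1)), Mul(2, Pow(-2, -1))) = Add(Mul(Mul(-5, Rational(1, 3)), 1), Mul(2, Rational(-1, 2))) = Add(Mul(Rational(-5, 3), 1), -1) = Add(Rational(-5, 3), -1) = Rational(-8, 3))
Add(Mul(143, 41), Function('V')(Function('B')(6))) = Add(Mul(143, 41), Rational(-8, 3)) = Add(5863, Rational(-8, 3)) = Rational(17581, 3)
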